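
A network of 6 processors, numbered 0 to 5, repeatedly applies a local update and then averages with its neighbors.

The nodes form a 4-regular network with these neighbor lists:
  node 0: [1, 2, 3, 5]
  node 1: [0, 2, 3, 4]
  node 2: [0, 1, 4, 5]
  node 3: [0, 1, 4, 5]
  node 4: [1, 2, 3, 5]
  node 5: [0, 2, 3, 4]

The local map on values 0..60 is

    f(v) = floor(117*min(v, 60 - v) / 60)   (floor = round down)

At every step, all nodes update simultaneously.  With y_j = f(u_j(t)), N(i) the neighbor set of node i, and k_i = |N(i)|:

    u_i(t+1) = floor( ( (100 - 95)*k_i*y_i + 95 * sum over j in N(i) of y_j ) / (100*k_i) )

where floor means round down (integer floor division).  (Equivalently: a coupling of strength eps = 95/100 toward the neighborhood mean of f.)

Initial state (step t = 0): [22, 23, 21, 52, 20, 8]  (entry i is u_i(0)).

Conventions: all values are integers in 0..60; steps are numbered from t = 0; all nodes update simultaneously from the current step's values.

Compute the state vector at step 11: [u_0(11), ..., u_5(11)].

Simulating step by step:
t=0: [22, 23, 21, 52, 20, 8]
t=1: [29, 34, 35, 34, 29, 33]
t=2: [50, 52, 53, 53, 50, 52]
t=3: [14, 15, 16, 16, 14, 15]
t=4: [29, 29, 28, 28, 29, 29]
t=5: [55, 55, 55, 55, 55, 55]
t=6: [9, 9, 9, 9, 9, 9]
t=7: [17, 17, 17, 17, 17, 17]
t=8: [33, 33, 33, 33, 33, 33]
t=9: [52, 52, 52, 52, 52, 52]
t=10: [15, 15, 15, 15, 15, 15]
t=11: [29, 29, 29, 29, 29, 29]

Answer: [29, 29, 29, 29, 29, 29]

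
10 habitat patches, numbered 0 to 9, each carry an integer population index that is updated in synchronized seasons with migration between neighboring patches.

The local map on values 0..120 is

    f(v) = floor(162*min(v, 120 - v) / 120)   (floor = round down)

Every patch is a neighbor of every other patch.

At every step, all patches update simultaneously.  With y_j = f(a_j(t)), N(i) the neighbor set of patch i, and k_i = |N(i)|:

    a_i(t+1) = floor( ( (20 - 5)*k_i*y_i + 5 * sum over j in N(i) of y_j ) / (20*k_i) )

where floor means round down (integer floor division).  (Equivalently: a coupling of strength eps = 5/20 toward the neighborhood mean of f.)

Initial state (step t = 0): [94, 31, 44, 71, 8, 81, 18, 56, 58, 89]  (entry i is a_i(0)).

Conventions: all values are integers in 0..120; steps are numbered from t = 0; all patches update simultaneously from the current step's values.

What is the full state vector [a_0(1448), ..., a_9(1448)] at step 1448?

Simulating step by step:
t=0: [94, 31, 44, 71, 8, 81, 18, 56, 58, 89]
t=1: [38, 42, 55, 61, 20, 50, 30, 67, 69, 42]
t=2: [53, 56, 69, 73, 35, 64, 45, 67, 65, 56]
t=3: [70, 73, 67, 64, 52, 73, 62, 70, 72, 73]
t=4: [67, 64, 70, 73, 69, 64, 75, 67, 65, 64]
t=5: [70, 73, 67, 64, 68, 73, 62, 70, 72, 73]
t=6: [67, 64, 70, 73, 69, 64, 75, 67, 65, 64]

Answer: [67, 64, 70, 73, 69, 64, 75, 67, 65, 64]
Key observation: The state at step 4, [67, 64, 70, 73, 69, 64, 75, 67, 65, 64], reappears at step 6: the system is in a cycle of period 2 from step 4 on.  Therefore the state at step 1448 equals the state at step 4 + ((1448 - 4) mod 2) = 4, which is [67, 64, 70, 73, 69, 64, 75, 67, 65, 64].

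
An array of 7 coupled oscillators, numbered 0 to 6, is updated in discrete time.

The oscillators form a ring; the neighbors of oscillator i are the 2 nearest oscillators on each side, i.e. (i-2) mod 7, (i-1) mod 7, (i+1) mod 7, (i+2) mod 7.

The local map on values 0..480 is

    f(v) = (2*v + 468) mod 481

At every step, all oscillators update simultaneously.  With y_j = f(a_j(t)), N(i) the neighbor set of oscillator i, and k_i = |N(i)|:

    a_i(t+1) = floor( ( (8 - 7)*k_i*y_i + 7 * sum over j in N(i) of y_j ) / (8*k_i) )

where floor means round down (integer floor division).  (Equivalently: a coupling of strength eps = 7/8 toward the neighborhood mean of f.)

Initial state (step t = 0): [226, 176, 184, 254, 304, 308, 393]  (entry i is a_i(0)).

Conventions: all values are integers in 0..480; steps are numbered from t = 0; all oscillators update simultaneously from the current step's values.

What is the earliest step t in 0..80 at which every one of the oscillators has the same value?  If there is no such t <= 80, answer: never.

Answer: 17
Key observation: Synchronization is absorbing here: once all oscillators are equal they stay equal, and step 17 is the first all-equal step.

Derivation:
t=0: [226, 176, 184, 254, 304, 308, 393]  (not all equal)
t=1: [297, 283, 242, 205, 185, 203, 258]  (not all equal)
t=2: [222, 225, 261, 332, 325, 240, 204]  (not all equal)
t=3: [344, 278, 264, 259, 251, 310, 375]  (not all equal)
t=4: [128, 118, 67, 53, 97, 121, 117]  (not all equal)
t=5: [204, 176, 177, 176, 167, 190, 219]  (not all equal)
t=6: [371, 370, 347, 341, 362, 369, 364]  (not all equal)
t=7: [233, 221, 224, 224, 218, 227, 241]  (not all equal)
t=8: [444, 445, 435, 432, 442, 444, 440]  (not all equal)
t=9: [388, 383, 386, 386, 382, 386, 392]  (not all equal)
t=10: [279, 280, 275, 274, 279, 279, 277]  (not all equal)
t=11: [61, 59, 61, 61, 59, 60, 63]  (not all equal)
t=12: [108, 109, 107, 106, 108, 108, 107]  (not all equal)
t=13: [202, 201, 202, 202, 201, 201, 203]  (not all equal)
t=14: [390, 391, 390, 389, 390, 390, 389]  (not all equal)
t=15: [286, 285, 286, 286, 285, 285, 286]  (not all equal)
t=16: [77, 77, 77, 76, 77, 77, 76]  (not all equal)
t=17: [140, 140, 140, 140, 140, 140, 140]  (all equal)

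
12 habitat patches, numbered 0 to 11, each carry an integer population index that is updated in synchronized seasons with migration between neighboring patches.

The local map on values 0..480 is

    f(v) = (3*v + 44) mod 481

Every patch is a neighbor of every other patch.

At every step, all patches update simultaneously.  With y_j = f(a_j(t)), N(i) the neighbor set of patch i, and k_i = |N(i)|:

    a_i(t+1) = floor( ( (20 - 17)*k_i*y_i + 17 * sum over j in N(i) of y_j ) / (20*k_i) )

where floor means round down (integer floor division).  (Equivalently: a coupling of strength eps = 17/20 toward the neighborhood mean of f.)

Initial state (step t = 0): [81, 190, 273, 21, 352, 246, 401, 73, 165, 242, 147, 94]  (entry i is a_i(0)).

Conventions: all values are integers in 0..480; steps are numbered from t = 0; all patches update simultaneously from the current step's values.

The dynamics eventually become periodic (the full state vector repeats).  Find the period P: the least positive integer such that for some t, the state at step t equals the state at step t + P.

Simulating step by step:
t=0: [81, 190, 273, 21, 352, 246, 401, 73, 165, 242, 147, 94]
t=1: [219, 208, 226, 206, 208, 220, 219, 217, 203, 219, 199, 222]
t=2: [205, 203, 207, 202, 203, 205, 205, 205, 202, 205, 201, 206]
t=3: [175, 175, 175, 174, 175, 175, 175, 175, 174, 175, 174, 175]
t=4: [87, 87, 87, 87, 87, 87, 87, 87, 87, 87, 87, 87]
t=5: [305, 305, 305, 305, 305, 305, 305, 305, 305, 305, 305, 305]
t=6: [478, 478, 478, 478, 478, 478, 478, 478, 478, 478, 478, 478]
t=7: [35, 35, 35, 35, 35, 35, 35, 35, 35, 35, 35, 35]
t=8: [149, 149, 149, 149, 149, 149, 149, 149, 149, 149, 149, 149]
t=9: [10, 10, 10, 10, 10, 10, 10, 10, 10, 10, 10, 10]
t=10: [74, 74, 74, 74, 74, 74, 74, 74, 74, 74, 74, 74]
t=11: [266, 266, 266, 266, 266, 266, 266, 266, 266, 266, 266, 266]
t=12: [361, 361, 361, 361, 361, 361, 361, 361, 361, 361, 361, 361]
t=13: [165, 165, 165, 165, 165, 165, 165, 165, 165, 165, 165, 165]
t=14: [58, 58, 58, 58, 58, 58, 58, 58, 58, 58, 58, 58]
t=15: [218, 218, 218, 218, 218, 218, 218, 218, 218, 218, 218, 218]
t=16: [217, 217, 217, 217, 217, 217, 217, 217, 217, 217, 217, 217]
t=17: [214, 214, 214, 214, 214, 214, 214, 214, 214, 214, 214, 214]
t=18: [205, 205, 205, 205, 205, 205, 205, 205, 205, 205, 205, 205]
t=19: [178, 178, 178, 178, 178, 178, 178, 178, 178, 178, 178, 178]
t=20: [97, 97, 97, 97, 97, 97, 97, 97, 97, 97, 97, 97]
t=21: [335, 335, 335, 335, 335, 335, 335, 335, 335, 335, 335, 335]
t=22: [87, 87, 87, 87, 87, 87, 87, 87, 87, 87, 87, 87]

Answer: 18
Key observation: The state at step 4, [87, 87, 87, 87, 87, 87, 87, 87, 87, 87, 87, 87], reappears at step 22 — and no state repeats earlier — so the cycle the system enters has period 18.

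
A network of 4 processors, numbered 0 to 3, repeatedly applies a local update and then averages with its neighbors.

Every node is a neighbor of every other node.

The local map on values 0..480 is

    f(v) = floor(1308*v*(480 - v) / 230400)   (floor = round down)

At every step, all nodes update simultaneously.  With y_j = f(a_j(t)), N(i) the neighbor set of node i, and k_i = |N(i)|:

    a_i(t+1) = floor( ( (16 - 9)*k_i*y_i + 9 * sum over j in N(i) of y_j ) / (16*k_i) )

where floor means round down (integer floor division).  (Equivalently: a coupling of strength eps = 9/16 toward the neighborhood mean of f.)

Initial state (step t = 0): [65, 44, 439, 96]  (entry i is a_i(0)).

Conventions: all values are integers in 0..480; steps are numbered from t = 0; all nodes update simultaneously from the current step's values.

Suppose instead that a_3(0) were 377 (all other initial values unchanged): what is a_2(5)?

Answer: a_2(5) = 312
Key observation: This trace re-runs the system from the modified initial state.

Derivation:
t=0: [65, 44, 439, 377]
t=1: [147, 136, 134, 164]
t=2: [275, 272, 271, 279]
t=3: [320, 320, 320, 319]
t=4: [290, 290, 290, 290]
t=5: [312, 312, 312, 312]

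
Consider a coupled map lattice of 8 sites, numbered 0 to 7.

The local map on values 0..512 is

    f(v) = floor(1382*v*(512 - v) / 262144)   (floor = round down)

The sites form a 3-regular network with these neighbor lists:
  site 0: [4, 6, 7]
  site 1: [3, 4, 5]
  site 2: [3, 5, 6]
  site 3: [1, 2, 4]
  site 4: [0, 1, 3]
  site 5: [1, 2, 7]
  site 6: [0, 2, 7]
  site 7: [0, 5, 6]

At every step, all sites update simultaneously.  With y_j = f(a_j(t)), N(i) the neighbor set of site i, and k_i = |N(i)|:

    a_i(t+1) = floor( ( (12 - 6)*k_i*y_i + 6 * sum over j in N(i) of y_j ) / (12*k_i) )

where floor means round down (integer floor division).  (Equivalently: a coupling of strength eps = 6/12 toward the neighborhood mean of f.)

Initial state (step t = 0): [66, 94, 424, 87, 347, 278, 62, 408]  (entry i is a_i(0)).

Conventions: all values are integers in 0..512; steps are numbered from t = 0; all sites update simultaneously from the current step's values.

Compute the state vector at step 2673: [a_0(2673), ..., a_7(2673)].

Answer: [321, 321, 321, 321, 321, 321, 321, 321]
Key observation: The state at step 8, [323, 323, 323, 323, 323, 323, 323, 323], reappears at step 10: the system is in a cycle of period 2 from step 8 on.  Therefore the state at step 2673 equals the state at step 8 + ((2673 - 8) mod 2) = 9, which is [321, 321, 321, 321, 321, 321, 321, 321].

Derivation:
t=0: [66, 94, 424, 87, 347, 278, 62, 408]
t=1: [189, 243, 211, 214, 243, 275, 169, 218]
t=2: [324, 342, 331, 338, 338, 340, 317, 330]
t=3: [319, 307, 314, 310, 311, 310, 321, 317]
t=4: [324, 330, 327, 329, 328, 328, 324, 325]
t=5: [320, 316, 318, 317, 318, 318, 320, 320]
t=6: [323, 325, 324, 325, 324, 324, 323, 323]
t=7: [321, 320, 320, 320, 320, 320, 321, 321]
t=8: [323, 323, 323, 323, 323, 323, 323, 323]
t=9: [321, 321, 321, 321, 321, 321, 321, 321]
t=10: [323, 323, 323, 323, 323, 323, 323, 323]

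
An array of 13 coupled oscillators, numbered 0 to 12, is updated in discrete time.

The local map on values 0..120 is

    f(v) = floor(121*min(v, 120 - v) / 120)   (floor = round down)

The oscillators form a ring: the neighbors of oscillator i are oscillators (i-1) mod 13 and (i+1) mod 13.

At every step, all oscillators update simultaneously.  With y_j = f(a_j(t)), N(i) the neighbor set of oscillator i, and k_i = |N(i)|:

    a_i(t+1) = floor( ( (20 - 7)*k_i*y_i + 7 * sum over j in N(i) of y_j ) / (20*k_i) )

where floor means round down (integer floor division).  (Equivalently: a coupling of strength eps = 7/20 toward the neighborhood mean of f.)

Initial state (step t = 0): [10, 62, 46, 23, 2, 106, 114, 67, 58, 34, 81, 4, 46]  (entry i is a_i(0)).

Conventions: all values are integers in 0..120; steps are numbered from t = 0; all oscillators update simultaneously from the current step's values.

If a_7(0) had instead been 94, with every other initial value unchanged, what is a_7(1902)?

Answer: a_7(1902) = 13
Key observation: The state at step 40, [13, 13, 13, 13, 13, 13, 13, 13, 13, 13, 13, 13, 13], reappears at step 41: the system is in a cycle of period 1 from step 40 on.  Therefore the state at step 1902 equals the state at step 40 + ((1902 - 40) mod 1) = 40, which is [13, 13, 13, 13, 13, 13, 13, 13, 13, 13, 13, 13, 13].

Derivation:
t=0: [10, 62, 46, 23, 2, 106, 114, 94, 58, 34, 81, 4, 46]
t=1: [24, 47, 44, 23, 7, 10, 10, 28, 48, 39, 32, 17, 32]
t=2: [29, 42, 40, 23, 10, 9, 13, 28, 42, 39, 30, 22, 27]
t=3: [30, 39, 37, 23, 12, 9, 14, 27, 39, 37, 30, 24, 26]
t=4: [30, 37, 34, 23, 13, 10, 15, 26, 36, 36, 30, 25, 26]
t=5: [30, 35, 32, 23, 14, 11, 16, 25, 34, 34, 30, 26, 26]
t=6: [30, 33, 30, 23, 15, 12, 16, 25, 32, 33, 30, 26, 26]
t=7: [29, 31, 29, 22, 15, 13, 16, 24, 30, 32, 29, 26, 26]
t=8: [28, 30, 28, 22, 15, 13, 16, 23, 29, 31, 29, 26, 26]
t=9: [28, 29, 27, 21, 15, 13, 16, 22, 28, 30, 28, 26, 26]
t=10: [27, 28, 26, 21, 15, 13, 16, 22, 27, 29, 28, 26, 26]
t=11: [27, 27, 25, 20, 15, 13, 16, 21, 26, 28, 27, 26, 26]
t=12: [26, 26, 24, 20, 15, 13, 16, 21, 25, 27, 27, 26, 26]
t=13: [26, 25, 23, 19, 15, 13, 16, 20, 24, 26, 26, 26, 26]
t=14: [25, 24, 22, 19, 15, 13, 16, 20, 23, 25, 26, 26, 26]
t=15: [25, 23, 21, 18, 15, 13, 16, 19, 22, 24, 25, 26, 25]
t=16: [24, 23, 20, 18, 15, 13, 16, 19, 21, 23, 25, 25, 25]
t=17: [24, 22, 20, 17, 15, 13, 16, 18, 21, 23, 24, 25, 24]
t=18: [23, 22, 19, 17, 15, 13, 15, 18, 20, 22, 24, 24, 24]
t=19: [23, 21, 19, 17, 15, 13, 15, 17, 20, 22, 23, 24, 23]
t=20: [22, 21, 19, 17, 15, 13, 15, 17, 19, 21, 23, 23, 23]
t=21: [22, 20, 19, 17, 15, 13, 15, 17, 19, 21, 22, 23, 22]
t=22: [21, 20, 18, 17, 15, 13, 15, 17, 19, 20, 22, 22, 22]
t=23: [21, 19, 18, 16, 15, 13, 15, 17, 18, 20, 21, 22, 21]
t=24: [20, 19, 17, 16, 14, 13, 15, 16, 18, 19, 21, 21, 21]
t=25: [20, 18, 17, 15, 14, 13, 14, 16, 17, 19, 20, 21, 20]
t=26: [19, 18, 16, 15, 14, 13, 14, 15, 17, 18, 20, 20, 20]
t=27: [19, 17, 16, 15, 14, 13, 14, 15, 16, 18, 19, 20, 19]
t=28: [18, 17, 16, 15, 14, 13, 14, 15, 16, 17, 19, 19, 19]
t=29: [18, 17, 16, 15, 14, 13, 14, 15, 16, 17, 18, 19, 18]
t=30: [17, 17, 16, 15, 14, 13, 14, 15, 16, 17, 18, 18, 18]
t=31: [17, 16, 16, 15, 14, 13, 14, 15, 16, 17, 17, 18, 17]
t=32: [16, 16, 15, 15, 14, 13, 14, 15, 16, 16, 17, 17, 17]
t=33: [16, 15, 15, 14, 14, 13, 14, 15, 15, 16, 16, 17, 16]
t=34: [15, 15, 14, 14, 13, 13, 14, 14, 15, 15, 16, 16, 16]
t=35: [15, 14, 14, 13, 13, 13, 13, 14, 14, 15, 15, 16, 15]
t=36: [14, 14, 13, 13, 13, 13, 13, 13, 14, 14, 15, 15, 15]
t=37: [14, 13, 13, 13, 13, 13, 13, 13, 13, 14, 14, 15, 14]
t=38: [13, 13, 13, 13, 13, 13, 13, 13, 13, 13, 14, 14, 14]
t=39: [13, 13, 13, 13, 13, 13, 13, 13, 13, 13, 13, 14, 13]
t=40: [13, 13, 13, 13, 13, 13, 13, 13, 13, 13, 13, 13, 13]
t=41: [13, 13, 13, 13, 13, 13, 13, 13, 13, 13, 13, 13, 13]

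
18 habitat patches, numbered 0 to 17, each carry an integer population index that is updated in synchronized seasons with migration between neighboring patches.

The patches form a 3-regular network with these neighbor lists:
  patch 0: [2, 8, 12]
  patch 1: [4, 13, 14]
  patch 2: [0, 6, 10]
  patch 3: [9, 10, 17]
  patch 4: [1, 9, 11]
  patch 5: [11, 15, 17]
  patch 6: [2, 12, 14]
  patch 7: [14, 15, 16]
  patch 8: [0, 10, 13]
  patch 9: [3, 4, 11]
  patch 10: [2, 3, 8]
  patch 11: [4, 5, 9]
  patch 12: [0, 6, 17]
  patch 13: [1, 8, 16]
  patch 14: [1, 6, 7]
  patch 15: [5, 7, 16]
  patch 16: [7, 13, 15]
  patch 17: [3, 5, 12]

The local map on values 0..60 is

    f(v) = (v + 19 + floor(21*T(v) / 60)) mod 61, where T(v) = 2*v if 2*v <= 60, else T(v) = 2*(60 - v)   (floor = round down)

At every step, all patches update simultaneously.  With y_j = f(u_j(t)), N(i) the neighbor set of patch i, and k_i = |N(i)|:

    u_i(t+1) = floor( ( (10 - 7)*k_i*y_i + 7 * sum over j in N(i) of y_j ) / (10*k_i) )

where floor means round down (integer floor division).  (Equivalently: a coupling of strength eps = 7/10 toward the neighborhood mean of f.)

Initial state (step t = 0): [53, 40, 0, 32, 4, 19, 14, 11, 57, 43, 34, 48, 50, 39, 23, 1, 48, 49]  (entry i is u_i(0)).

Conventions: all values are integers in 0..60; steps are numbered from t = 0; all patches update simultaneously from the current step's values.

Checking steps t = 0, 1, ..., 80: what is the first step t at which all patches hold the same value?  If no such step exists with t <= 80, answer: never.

Simulating step by step:
t=0: [53, 40, 0, 32, 4, 19, 14, 11, 57, 43, 34, 48, 50, 39, 23, 1, 48, 49]  (not all equal)
t=1: [16, 25, 21, 11, 16, 26, 34, 32, 13, 14, 13, 24, 21, 13, 38, 29, 20, 21]  (not all equal)
t=2: [48, 22, 38, 43, 37, 28, 30, 19, 42, 45, 43, 38, 41, 34, 7, 17, 29, 37]  (not all equal)
t=3: [12, 28, 11, 12, 21, 17, 15, 34, 12, 11, 11, 10, 11, 20, 36, 28, 27, 10]  (not all equal)
t=4: [38, 28, 39, 37, 34, 32, 32, 7, 41, 41, 37, 43, 38, 26, 16, 15, 16, 39]  (not all equal)
t=5: [11, 15, 10, 11, 9, 18, 18, 40, 9, 11, 11, 10, 10, 15, 24, 33, 31, 10]  (not all equal)
t=6: [35, 45, 39, 36, 37, 33, 45, 21, 37, 36, 36, 38, 39, 33, 42, 19, 17, 39]  (not all equal)
t=7: [10, 11, 11, 10, 11, 19, 11, 41, 10, 10, 10, 10, 11, 19, 22, 40, 40, 10]  (not all equal)
t=8: [36, 44, 36, 36, 36, 34, 41, 22, 39, 36, 36, 39, 36, 35, 36, 21, 21, 39]  (not all equal)
t=9: [10, 10, 10, 10, 10, 20, 10, 44, 10, 10, 10, 10, 10, 21, 21, 44, 44, 10]  (not all equal)
t=10: [36, 44, 36, 36, 36, 35, 40, 22, 40, 36, 36, 39, 36, 36, 36, 22, 22, 39]  (not all equal)
t=11: [10, 10, 10, 10, 10, 21, 10, 45, 10, 10, 10, 10, 10, 21, 21, 45, 45, 10]  (not all equal)
t=12: [36, 44, 36, 36, 36, 36, 40, 22, 40, 36, 36, 40, 36, 36, 36, 22, 22, 40]  (not all equal)
t=13: [10, 10, 10, 10, 11, 21, 10, 45, 10, 10, 10, 10, 10, 21, 21, 45, 45, 10]  (not all equal)
t=14: [36, 44, 36, 36, 36, 36, 40, 22, 40, 36, 36, 40, 36, 36, 36, 22, 22, 40]  (not all equal)

Answer: never
Key observation: The state at step 12 reappears at step 14 — the system is in a cycle of period 2 from step 12 on.  No step 0..14 is synchronized, and the cycle repeats forever, so no step up to 80 (or ever) has all patches equal.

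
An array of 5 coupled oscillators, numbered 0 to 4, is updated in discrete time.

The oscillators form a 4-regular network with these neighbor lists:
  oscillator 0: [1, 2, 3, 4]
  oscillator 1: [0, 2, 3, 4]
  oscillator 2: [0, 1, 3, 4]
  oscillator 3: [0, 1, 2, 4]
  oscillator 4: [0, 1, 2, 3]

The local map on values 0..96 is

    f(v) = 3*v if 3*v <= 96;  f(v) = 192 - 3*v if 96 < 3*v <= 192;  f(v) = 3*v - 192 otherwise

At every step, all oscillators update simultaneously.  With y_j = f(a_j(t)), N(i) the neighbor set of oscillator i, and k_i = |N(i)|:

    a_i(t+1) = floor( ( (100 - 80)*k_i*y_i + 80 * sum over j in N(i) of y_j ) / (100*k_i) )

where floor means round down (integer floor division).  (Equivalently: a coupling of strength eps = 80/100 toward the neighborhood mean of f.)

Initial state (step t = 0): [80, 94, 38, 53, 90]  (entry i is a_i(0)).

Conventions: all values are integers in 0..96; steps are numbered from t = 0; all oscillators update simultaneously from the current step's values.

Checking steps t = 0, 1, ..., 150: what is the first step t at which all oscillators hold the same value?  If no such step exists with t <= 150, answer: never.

Answer: 1
Key observation: Synchronization is absorbing here: once all oscillators are equal they stay equal, and step 1 is the first all-equal step.

Derivation:
t=0: [80, 94, 38, 53, 90]  (not all equal)
t=1: [65, 65, 65, 65, 65]  (all equal)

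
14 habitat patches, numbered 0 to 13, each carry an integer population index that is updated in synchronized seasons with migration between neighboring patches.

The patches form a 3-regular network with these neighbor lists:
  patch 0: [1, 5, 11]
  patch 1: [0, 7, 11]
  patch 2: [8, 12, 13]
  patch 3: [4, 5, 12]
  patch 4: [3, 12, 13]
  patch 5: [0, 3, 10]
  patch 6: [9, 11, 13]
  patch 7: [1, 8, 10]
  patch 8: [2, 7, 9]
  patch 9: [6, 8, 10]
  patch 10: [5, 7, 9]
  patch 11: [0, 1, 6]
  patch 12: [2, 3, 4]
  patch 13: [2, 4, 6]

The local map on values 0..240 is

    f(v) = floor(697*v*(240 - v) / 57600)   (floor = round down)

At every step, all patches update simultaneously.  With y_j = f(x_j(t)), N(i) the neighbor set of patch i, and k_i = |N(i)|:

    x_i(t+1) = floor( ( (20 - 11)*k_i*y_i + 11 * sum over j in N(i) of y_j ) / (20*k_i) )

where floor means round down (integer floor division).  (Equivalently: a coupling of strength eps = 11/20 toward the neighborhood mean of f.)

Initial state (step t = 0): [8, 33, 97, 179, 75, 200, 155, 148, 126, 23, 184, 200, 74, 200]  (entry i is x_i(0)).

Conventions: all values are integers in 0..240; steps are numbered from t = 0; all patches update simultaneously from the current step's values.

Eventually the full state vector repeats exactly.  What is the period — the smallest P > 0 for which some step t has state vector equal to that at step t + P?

Answer: 2
Key observation: The state at step 12, [161, 161, 161, 161, 161, 161, 161, 161, 161, 161, 161, 161, 161, 161], reappears at step 14 — and no state repeats earlier — so the cycle the system enters has period 2.

Derivation:
t=0: [8, 33, 97, 179, 75, 200, 155, 148, 126, 23, 184, 200, 74, 200]
t=1: [60, 88, 151, 131, 135, 94, 117, 143, 149, 110, 114, 91, 148, 130]
t=2: [148, 156, 164, 169, 170, 161, 171, 166, 165, 171, 170, 159, 166, 170]
t=3: [159, 156, 148, 146, 144, 151, 144, 149, 147, 143, 145, 154, 146, 144]
t=4: [157, 158, 165, 165, 166, 162, 165, 163, 165, 166, 165, 160, 165, 166]
t=5: [155, 154, 148, 149, 148, 151, 149, 151, 149, 148, 149, 154, 148, 148]
t=6: [159, 160, 164, 163, 164, 162, 163, 162, 163, 164, 163, 160, 164, 164]
t=7: [154, 153, 150, 150, 150, 152, 151, 152, 150, 150, 151, 153, 150, 150]
t=8: [160, 160, 163, 162, 163, 161, 162, 161, 162, 162, 161, 161, 163, 162]
t=9: [153, 153, 151, 151, 151, 153, 152, 153, 152, 152, 152, 153, 151, 151]
t=10: [161, 161, 161, 161, 162, 161, 161, 161, 161, 161, 161, 161, 162, 161]
t=11: [153, 153, 152, 152, 152, 153, 153, 153, 153, 153, 153, 153, 152, 152]
t=12: [161, 161, 161, 161, 161, 161, 161, 161, 161, 161, 161, 161, 161, 161]
t=13: [153, 153, 153, 153, 153, 153, 153, 153, 153, 153, 153, 153, 153, 153]
t=14: [161, 161, 161, 161, 161, 161, 161, 161, 161, 161, 161, 161, 161, 161]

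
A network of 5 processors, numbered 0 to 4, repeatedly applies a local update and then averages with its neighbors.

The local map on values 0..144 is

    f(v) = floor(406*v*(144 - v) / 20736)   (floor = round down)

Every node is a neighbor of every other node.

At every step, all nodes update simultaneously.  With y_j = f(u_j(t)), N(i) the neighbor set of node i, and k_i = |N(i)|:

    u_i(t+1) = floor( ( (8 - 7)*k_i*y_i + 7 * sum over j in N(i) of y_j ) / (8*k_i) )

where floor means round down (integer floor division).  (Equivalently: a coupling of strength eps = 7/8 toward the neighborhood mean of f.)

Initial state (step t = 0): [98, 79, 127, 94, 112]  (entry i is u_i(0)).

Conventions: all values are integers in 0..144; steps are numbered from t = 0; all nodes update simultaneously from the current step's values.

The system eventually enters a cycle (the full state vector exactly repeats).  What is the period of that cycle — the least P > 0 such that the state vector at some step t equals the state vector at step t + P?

Simulating step by step:
t=0: [98, 79, 127, 94, 112]
t=1: [77, 76, 81, 77, 79]
t=2: [100, 100, 100, 100, 100]
t=3: [86, 86, 86, 86, 86]
t=4: [97, 97, 97, 97, 97]
t=5: [89, 89, 89, 89, 89]
t=6: [95, 95, 95, 95, 95]
t=7: [91, 91, 91, 91, 91]
t=8: [94, 94, 94, 94, 94]
t=9: [92, 92, 92, 92, 92]
t=10: [93, 93, 93, 93, 93]
t=11: [92, 92, 92, 92, 92]

Answer: 2
Key observation: The state at step 9, [92, 92, 92, 92, 92], reappears at step 11 — and no state repeats earlier — so the cycle the system enters has period 2.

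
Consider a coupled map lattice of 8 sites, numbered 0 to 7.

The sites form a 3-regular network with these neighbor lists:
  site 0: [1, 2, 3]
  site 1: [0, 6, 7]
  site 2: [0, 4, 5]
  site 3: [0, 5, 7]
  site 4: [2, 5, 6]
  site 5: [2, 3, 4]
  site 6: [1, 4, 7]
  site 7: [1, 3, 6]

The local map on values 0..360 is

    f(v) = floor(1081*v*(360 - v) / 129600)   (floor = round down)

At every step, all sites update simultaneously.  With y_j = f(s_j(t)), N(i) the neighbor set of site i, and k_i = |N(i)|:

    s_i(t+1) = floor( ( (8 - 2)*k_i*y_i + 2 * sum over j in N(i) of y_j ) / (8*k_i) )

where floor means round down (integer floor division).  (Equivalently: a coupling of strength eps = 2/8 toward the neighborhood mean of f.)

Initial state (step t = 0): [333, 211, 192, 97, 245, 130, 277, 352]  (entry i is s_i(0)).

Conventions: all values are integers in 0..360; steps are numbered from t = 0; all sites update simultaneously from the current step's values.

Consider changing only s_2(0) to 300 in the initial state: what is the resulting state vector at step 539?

Answer: [235, 235, 235, 235, 235, 235, 235, 235]
Key observation: The state at step 18, [245, 245, 245, 245, 245, 245, 245, 245], reappears at step 20: the system is in a cycle of period 2 from step 18 on.  Therefore the state at step 539 equals the state at step 18 + ((539 - 18) mod 2) = 19, which is [235, 235, 235, 235, 235, 235, 235, 235].

Derivation:
t=0: [333, 211, 300, 97, 245, 130, 277, 352]
t=1: [107, 220, 159, 187, 225, 236, 186, 72]
t=2: [234, 247, 259, 255, 254, 248, 258, 195]
t=3: [239, 235, 221, 229, 223, 228, 224, 257]
t=4: [243, 243, 254, 246, 253, 251, 250, 227]
t=5: [235, 237, 225, 234, 225, 227, 231, 246]
t=6: [245, 242, 252, 244, 252, 250, 246, 236]
t=7: [234, 237, 227, 236, 227, 229, 233, 241]
t=8: [245, 243, 250, 244, 250, 249, 245, 240]
t=9: [234, 236, 229, 235, 229, 230, 235, 239]
t=10: [245, 243, 249, 245, 249, 248, 245, 241]
t=11: [234, 236, 230, 235, 230, 231, 235, 238]
t=12: [245, 244, 248, 245, 248, 247, 245, 242]
t=13: [234, 236, 231, 235, 231, 232, 235, 237]
t=14: [245, 244, 247, 245, 247, 247, 245, 243]
t=15: [234, 235, 232, 234, 232, 232, 235, 236]
t=16: [245, 244, 246, 245, 246, 246, 245, 244]
t=17: [234, 235, 233, 234, 233, 233, 235, 235]
t=18: [245, 245, 245, 245, 245, 245, 245, 245]
t=19: [235, 235, 235, 235, 235, 235, 235, 235]
t=20: [245, 245, 245, 245, 245, 245, 245, 245]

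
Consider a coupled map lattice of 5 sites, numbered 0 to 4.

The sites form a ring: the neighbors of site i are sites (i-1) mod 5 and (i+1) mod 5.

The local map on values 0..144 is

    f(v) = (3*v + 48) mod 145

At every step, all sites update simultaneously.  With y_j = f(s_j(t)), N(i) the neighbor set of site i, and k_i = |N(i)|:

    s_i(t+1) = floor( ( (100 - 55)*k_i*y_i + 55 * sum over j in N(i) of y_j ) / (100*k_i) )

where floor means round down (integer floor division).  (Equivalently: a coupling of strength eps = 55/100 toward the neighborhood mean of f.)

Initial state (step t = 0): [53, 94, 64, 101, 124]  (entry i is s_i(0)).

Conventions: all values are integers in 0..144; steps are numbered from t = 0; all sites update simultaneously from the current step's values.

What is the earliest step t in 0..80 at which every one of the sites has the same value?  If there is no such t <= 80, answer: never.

Answer: 21
Key observation: Synchronization is absorbing here: once all sites are equal they stay equal, and step 21 is the first all-equal step.

Derivation:
t=0: [53, 94, 64, 101, 124]  (not all equal)
t=1: [74, 61, 70, 89, 92]  (not all equal)
t=2: [89, 104, 81, 51, 56]  (not all equal)
t=3: [50, 38, 35, 45, 54]  (not all equal)
t=4: [46, 24, 18, 37, 54]  (not all equal)
t=5: [69, 93, 82, 52, 44]  (not all equal)
t=6: [69, 48, 28, 37, 62]  (not all equal)
t=7: [86, 87, 76, 67, 74]  (not all equal)
t=8: [46, 48, 92, 117, 89]  (not all equal)
t=9: [38, 41, 58, 65, 52]  (not all equal)
t=10: [31, 37, 68, 81, 58]  (not all equal)
t=11: [88, 74, 52, 51, 73]  (not all equal)
t=12: [77, 78, 76, 74, 76]  (not all equal)
t=13: [134, 134, 131, 128, 130]  (not all equal)
t=14: [11, 12, 45, 66, 44]  (not all equal)
t=15: [69, 70, 67, 65, 65]  (not all equal)
t=16: [107, 109, 104, 99, 101]  (not all equal)
t=17: [75, 79, 70, 60, 64]  (not all equal)
t=18: [122, 129, 112, 94, 100]  (not all equal)
t=19: [71, 59, 53, 59, 71]  (not all equal)
t=20: [106, 84, 71, 84, 106]  (not all equal)
t=21: [57, 57, 57, 57, 57]  (all equal)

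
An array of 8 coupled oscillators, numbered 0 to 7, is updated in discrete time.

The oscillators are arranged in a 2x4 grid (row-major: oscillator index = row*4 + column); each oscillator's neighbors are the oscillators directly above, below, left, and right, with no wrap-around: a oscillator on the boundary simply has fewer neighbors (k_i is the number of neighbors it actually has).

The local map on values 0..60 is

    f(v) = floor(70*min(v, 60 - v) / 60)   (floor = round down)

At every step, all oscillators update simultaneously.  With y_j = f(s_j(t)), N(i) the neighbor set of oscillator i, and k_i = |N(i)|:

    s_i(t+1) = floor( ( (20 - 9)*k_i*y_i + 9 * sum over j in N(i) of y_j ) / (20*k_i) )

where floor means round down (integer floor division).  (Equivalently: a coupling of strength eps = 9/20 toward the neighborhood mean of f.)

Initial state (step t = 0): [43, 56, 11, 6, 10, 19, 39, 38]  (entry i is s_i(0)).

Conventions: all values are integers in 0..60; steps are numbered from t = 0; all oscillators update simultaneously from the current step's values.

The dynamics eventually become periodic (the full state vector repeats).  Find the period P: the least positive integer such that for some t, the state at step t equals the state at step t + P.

Answer: 2
Key observation: The state at step 9, [31, 31, 31, 32, 31, 31, 31, 31], reappears at step 11 — and no state repeats earlier — so the cycle the system enters has period 2.

Derivation:
t=0: [43, 56, 11, 6, 10, 19, 39, 38]
t=1: [13, 10, 11, 12, 15, 17, 22, 20]
t=2: [14, 12, 14, 15, 17, 18, 21, 21]
t=3: [16, 15, 17, 18, 18, 20, 22, 22]
t=4: [18, 18, 19, 21, 20, 22, 23, 24]
t=5: [21, 21, 22, 24, 23, 24, 25, 26]
t=6: [24, 24, 25, 27, 26, 27, 28, 29]
t=7: [28, 28, 29, 31, 29, 30, 31, 32]
t=8: [32, 32, 32, 32, 33, 33, 33, 32]
t=9: [31, 31, 31, 32, 31, 31, 31, 31]
t=10: [33, 33, 32, 32, 33, 33, 33, 32]
t=11: [31, 31, 31, 32, 31, 31, 31, 31]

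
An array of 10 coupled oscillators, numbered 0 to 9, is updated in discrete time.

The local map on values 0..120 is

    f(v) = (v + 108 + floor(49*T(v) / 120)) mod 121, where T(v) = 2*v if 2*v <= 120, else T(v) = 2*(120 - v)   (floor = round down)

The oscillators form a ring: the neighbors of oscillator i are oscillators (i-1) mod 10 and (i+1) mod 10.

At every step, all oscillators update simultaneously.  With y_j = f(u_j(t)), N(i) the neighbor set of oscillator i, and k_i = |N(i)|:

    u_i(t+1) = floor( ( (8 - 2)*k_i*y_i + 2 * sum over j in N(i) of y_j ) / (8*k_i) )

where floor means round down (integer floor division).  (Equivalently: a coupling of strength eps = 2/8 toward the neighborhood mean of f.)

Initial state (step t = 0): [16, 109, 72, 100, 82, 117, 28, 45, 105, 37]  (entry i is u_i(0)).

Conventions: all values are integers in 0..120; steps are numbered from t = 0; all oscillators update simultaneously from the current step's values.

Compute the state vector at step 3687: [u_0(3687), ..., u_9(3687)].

Simulating step by step:
t=0: [16, 109, 72, 100, 82, 117, 28, 45, 105, 37]
t=1: [31, 92, 99, 102, 101, 96, 49, 68, 93, 55]
t=2: [55, 94, 102, 103, 102, 98, 81, 95, 99, 82]
t=3: [89, 100, 102, 103, 102, 101, 99, 101, 102, 98]
t=4: [101, 102, 103, 103, 103, 103, 103, 103, 102, 102]
t=5: [103, 103, 103, 103, 103, 103, 103, 103, 103, 103]
t=6: [103, 103, 103, 103, 103, 103, 103, 103, 103, 103]

Answer: [103, 103, 103, 103, 103, 103, 103, 103, 103, 103]
Key observation: The state at step 5, [103, 103, 103, 103, 103, 103, 103, 103, 103, 103], reappears at step 6: the system is in a cycle of period 1 from step 5 on.  Therefore the state at step 3687 equals the state at step 5 + ((3687 - 5) mod 1) = 5, which is [103, 103, 103, 103, 103, 103, 103, 103, 103, 103].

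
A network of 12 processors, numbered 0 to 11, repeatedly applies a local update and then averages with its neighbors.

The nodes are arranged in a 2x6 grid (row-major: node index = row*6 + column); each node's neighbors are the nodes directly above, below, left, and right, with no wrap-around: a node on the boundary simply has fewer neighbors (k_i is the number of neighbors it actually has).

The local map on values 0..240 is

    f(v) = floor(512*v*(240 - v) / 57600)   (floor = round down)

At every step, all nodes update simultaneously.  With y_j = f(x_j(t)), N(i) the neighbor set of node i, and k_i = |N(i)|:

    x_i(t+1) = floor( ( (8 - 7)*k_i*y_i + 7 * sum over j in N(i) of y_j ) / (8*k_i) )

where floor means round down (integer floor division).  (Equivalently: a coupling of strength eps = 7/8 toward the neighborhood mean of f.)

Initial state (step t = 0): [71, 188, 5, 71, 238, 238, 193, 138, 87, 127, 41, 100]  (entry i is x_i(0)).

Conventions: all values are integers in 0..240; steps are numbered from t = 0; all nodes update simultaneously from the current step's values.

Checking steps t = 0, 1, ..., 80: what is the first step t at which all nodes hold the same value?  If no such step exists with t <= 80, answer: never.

Answer: 4
Key observation: Synchronization is absorbing here: once all nodes are equal they stay equal, and step 4 is the first all-equal step.

Derivation:
t=0: [71, 188, 5, 71, 238, 238, 193, 138, 87, 127, 41, 100]  (not all equal)
t=1: [85, 81, 91, 54, 53, 56, 111, 98, 91, 102, 83, 48]  (not all equal)
t=2: [120, 119, 109, 108, 97, 85, 120, 120, 122, 110, 100, 100]  (not all equal)
t=3: [127, 127, 126, 125, 122, 122, 128, 127, 127, 125, 124, 120]  (not all equal)
t=4: [127, 127, 127, 127, 127, 127, 127, 127, 127, 127, 127, 127]  (all equal)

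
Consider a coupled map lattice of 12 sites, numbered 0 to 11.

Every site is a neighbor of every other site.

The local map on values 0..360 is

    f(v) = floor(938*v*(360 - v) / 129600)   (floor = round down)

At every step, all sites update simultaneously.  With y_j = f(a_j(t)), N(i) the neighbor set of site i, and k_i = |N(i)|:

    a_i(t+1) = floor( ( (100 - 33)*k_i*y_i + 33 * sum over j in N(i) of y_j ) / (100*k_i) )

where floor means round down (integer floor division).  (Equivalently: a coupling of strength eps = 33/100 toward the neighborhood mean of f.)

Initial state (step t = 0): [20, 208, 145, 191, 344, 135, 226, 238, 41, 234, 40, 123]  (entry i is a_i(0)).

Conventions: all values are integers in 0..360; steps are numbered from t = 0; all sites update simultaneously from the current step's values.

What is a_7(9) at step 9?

Answer: a_7(9) = 222

Derivation:
t=0: [20, 208, 145, 191, 344, 135, 226, 238, 41, 234, 40, 123]
t=1: [92, 206, 204, 210, 85, 201, 201, 195, 121, 197, 119, 195]
t=2: [192, 224, 225, 223, 186, 226, 226, 226, 211, 226, 210, 226]
t=3: [229, 221, 220, 221, 230, 220, 220, 220, 225, 220, 225, 220]
t=4: [218, 221, 221, 221, 217, 221, 221, 221, 219, 221, 219, 221]
t=5: [223, 222, 222, 222, 223, 222, 222, 222, 222, 222, 222, 222]
t=6: [221, 221, 221, 221, 221, 221, 221, 221, 221, 221, 221, 221]
t=7: [222, 222, 222, 222, 222, 222, 222, 222, 222, 222, 222, 222]
t=8: [221, 221, 221, 221, 221, 221, 221, 221, 221, 221, 221, 221]
t=9: [222, 222, 222, 222, 222, 222, 222, 222, 222, 222, 222, 222]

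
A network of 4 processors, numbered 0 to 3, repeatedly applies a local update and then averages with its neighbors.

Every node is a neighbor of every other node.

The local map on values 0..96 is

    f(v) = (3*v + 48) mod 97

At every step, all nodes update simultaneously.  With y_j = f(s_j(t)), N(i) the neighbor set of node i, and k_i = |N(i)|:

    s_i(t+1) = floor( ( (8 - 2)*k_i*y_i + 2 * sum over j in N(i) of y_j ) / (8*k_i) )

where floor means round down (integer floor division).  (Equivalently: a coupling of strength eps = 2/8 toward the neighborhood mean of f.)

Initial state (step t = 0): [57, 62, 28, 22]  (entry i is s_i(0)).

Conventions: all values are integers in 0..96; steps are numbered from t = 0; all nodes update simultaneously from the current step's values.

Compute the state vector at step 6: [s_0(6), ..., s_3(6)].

Simulating step by step:
t=0: [57, 62, 28, 22]
t=1: [26, 36, 33, 21]
t=2: [32, 52, 46, 22]
t=3: [44, 20, 72, 24]
t=4: [70, 22, 62, 30]
t=5: [56, 24, 40, 40]
t=6: [30, 30, 62, 62]

Answer: [30, 30, 62, 62]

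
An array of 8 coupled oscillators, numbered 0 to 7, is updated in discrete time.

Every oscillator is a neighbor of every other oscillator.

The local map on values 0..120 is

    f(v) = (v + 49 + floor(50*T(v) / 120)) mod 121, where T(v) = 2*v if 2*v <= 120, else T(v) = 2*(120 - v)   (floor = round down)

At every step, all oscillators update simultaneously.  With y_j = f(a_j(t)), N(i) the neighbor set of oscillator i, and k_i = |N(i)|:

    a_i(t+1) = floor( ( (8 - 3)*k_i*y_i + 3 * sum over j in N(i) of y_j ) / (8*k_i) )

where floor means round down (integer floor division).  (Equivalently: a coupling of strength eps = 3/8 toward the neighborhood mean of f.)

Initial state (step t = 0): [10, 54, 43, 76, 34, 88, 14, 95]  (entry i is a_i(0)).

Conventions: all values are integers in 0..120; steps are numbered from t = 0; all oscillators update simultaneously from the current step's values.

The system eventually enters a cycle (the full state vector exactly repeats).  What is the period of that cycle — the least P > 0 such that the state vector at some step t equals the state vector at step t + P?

Answer: 18
Key observation: The state at step 20, [38, 38, 38, 38, 38, 38, 38, 38], reappears at step 38 — and no state repeats earlier — so the cycle the system enters has period 18.

Derivation:
t=0: [10, 54, 43, 76, 34, 88, 14, 95]
t=1: [60, 37, 25, 44, 85, 45, 64, 46]
t=2: [40, 85, 72, 23, 43, 24, 40, 26]
t=3: [20, 43, 42, 71, 23, 72, 20, 74]
t=4: [69, 24, 23, 43, 72, 43, 69, 43]
t=5: [39, 70, 69, 20, 40, 20, 39, 20]
t=6: [99, 53, 53, 79, 31, 79, 99, 79]
t=7: [44, 33, 33, 43, 79, 43, 44, 43]
t=8: [20, 77, 77, 19, 39, 19, 20, 19]
t=9: [81, 56, 56, 80, 101, 80, 81, 80]
t=10: [39, 33, 33, 39, 41, 39, 39, 39]
t=11: [112, 106, 106, 112, 45, 112, 112, 112]
t=12: [43, 43, 43, 43, 23, 43, 43, 43]
t=13: [10, 10, 10, 10, 59, 10, 10, 10]
t=14: [65, 65, 65, 65, 47, 65, 65, 65]
t=15: [36, 36, 36, 36, 23, 36, 36, 36]
t=16: [113, 113, 113, 113, 100, 113, 113, 113]
t=17: [45, 45, 45, 45, 44, 45, 45, 45]
t=18: [9, 9, 9, 9, 8, 9, 9, 9]
t=19: [64, 64, 64, 64, 63, 64, 64, 64]
t=20: [38, 38, 38, 38, 38, 38, 38, 38]
t=21: [118, 118, 118, 118, 118, 118, 118, 118]
t=22: [47, 47, 47, 47, 47, 47, 47, 47]
t=23: [14, 14, 14, 14, 14, 14, 14, 14]
t=24: [74, 74, 74, 74, 74, 74, 74, 74]
t=25: [40, 40, 40, 40, 40, 40, 40, 40]
t=26: [1, 1, 1, 1, 1, 1, 1, 1]
t=27: [50, 50, 50, 50, 50, 50, 50, 50]
t=28: [19, 19, 19, 19, 19, 19, 19, 19]
t=29: [83, 83, 83, 83, 83, 83, 83, 83]
t=30: [41, 41, 41, 41, 41, 41, 41, 41]
t=31: [3, 3, 3, 3, 3, 3, 3, 3]
t=32: [54, 54, 54, 54, 54, 54, 54, 54]
t=33: [27, 27, 27, 27, 27, 27, 27, 27]
t=34: [98, 98, 98, 98, 98, 98, 98, 98]
t=35: [44, 44, 44, 44, 44, 44, 44, 44]
t=36: [8, 8, 8, 8, 8, 8, 8, 8]
t=37: [63, 63, 63, 63, 63, 63, 63, 63]
t=38: [38, 38, 38, 38, 38, 38, 38, 38]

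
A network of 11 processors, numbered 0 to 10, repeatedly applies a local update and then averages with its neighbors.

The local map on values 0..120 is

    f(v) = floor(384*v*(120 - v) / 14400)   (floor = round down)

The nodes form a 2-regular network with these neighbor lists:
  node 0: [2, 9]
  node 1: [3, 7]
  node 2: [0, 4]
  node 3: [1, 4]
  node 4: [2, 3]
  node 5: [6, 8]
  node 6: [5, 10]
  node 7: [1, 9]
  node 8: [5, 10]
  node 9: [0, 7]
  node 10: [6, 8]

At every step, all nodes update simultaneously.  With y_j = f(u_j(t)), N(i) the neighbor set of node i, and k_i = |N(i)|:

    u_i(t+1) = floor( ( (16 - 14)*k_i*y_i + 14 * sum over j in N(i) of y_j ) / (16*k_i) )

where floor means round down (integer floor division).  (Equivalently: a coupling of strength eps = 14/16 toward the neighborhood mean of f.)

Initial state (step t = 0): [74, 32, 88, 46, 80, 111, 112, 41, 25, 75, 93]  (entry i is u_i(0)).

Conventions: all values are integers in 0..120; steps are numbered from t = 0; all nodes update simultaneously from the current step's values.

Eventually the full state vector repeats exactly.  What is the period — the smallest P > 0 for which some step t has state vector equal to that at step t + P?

Answer: 2
Key observation: The state at step 15, [95, 95, 95, 95, 95, 63, 63, 95, 63, 95, 63], reappears at step 17 — and no state repeats earlier — so the cycle the system enters has period 2.

Derivation:
t=0: [74, 32, 88, 46, 80, 111, 112, 41, 25, 75, 93]
t=1: [83, 86, 85, 81, 82, 40, 43, 82, 48, 88, 45]
t=2: [77, 82, 81, 80, 81, 89, 87, 76, 88, 81, 90]
t=3: [84, 86, 85, 83, 84, 75, 72, 84, 72, 87, 75]
t=4: [77, 80, 79, 78, 80, 91, 90, 76, 90, 79, 91]
t=5: [86, 87, 86, 85, 86, 71, 70, 85, 70, 88, 71]
t=6: [76, 78, 77, 76, 77, 92, 92, 75, 92, 77, 92]
t=7: [88, 89, 88, 87, 88, 68, 68, 87, 68, 89, 68]
t=8: [74, 75, 75, 74, 75, 94, 94, 73, 94, 75, 94]
t=9: [90, 90, 90, 90, 90, 65, 65, 90, 65, 90, 65]
t=10: [72, 72, 72, 72, 72, 95, 95, 72, 95, 72, 95]
t=11: [92, 92, 92, 92, 92, 63, 63, 92, 63, 92, 63]
t=12: [68, 68, 68, 68, 68, 95, 95, 68, 95, 68, 95]
t=13: [94, 94, 94, 94, 94, 63, 63, 94, 63, 94, 63]
t=14: [65, 65, 65, 65, 65, 95, 95, 65, 95, 65, 95]
t=15: [95, 95, 95, 95, 95, 63, 63, 95, 63, 95, 63]
t=16: [63, 63, 63, 63, 63, 95, 95, 63, 95, 63, 95]
t=17: [95, 95, 95, 95, 95, 63, 63, 95, 63, 95, 63]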